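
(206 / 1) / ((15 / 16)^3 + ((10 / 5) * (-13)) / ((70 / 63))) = -4218880 / 462357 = -9.12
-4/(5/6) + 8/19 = -416/95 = -4.38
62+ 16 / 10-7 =283 / 5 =56.60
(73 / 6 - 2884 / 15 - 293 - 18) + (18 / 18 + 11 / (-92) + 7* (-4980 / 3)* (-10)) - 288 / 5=53200003 / 460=115652.18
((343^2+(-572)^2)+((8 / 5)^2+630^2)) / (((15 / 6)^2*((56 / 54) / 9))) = 5113543527 / 4375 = 1168809.95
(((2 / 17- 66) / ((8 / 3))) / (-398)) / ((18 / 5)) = 175 / 10149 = 0.02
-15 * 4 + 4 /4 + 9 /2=-109 /2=-54.50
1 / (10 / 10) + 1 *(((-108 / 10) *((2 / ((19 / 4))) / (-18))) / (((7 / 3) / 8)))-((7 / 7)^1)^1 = 576 / 665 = 0.87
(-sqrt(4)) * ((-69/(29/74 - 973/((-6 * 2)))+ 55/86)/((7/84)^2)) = 92890224/1555525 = 59.72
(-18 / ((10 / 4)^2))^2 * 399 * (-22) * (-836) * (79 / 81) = 37102990848 / 625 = 59364785.36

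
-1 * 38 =-38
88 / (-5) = -88 / 5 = -17.60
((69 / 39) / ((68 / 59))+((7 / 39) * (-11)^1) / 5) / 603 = 1163 / 615060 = 0.00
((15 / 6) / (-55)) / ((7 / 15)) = -15 / 154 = -0.10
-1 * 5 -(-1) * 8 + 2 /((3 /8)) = 25 /3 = 8.33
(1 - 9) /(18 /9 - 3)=8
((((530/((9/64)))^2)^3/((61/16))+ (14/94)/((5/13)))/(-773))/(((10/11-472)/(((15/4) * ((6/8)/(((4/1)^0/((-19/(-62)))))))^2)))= 1533538982669679.92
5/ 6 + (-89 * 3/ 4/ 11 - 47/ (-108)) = -2851/ 594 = -4.80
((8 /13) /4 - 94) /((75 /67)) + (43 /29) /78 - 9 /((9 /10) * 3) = -985669 /11310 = -87.15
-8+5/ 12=-91/ 12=-7.58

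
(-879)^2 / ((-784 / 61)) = -47131101 / 784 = -60116.20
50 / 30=5 / 3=1.67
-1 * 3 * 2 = -6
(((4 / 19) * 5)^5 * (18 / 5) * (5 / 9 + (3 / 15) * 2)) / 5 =2201600 / 2476099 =0.89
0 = 0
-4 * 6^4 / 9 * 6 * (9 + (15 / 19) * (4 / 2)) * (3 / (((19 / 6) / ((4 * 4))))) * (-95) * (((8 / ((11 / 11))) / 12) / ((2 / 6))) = 2000609280 / 19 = 105295225.26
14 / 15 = 0.93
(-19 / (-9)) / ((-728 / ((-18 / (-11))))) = -19 / 4004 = -0.00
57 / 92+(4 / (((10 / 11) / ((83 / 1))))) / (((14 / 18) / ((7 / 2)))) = 756249 / 460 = 1644.02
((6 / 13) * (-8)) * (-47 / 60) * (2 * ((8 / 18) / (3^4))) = 1504 / 47385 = 0.03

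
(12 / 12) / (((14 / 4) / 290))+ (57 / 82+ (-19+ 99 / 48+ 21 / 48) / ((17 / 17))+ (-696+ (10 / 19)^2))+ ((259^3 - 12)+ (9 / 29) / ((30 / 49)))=521999859871719 / 30046030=17373338.84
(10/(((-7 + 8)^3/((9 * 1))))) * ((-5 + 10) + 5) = 900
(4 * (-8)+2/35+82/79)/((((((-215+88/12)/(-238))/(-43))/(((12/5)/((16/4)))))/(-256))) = -287840618496/1230425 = -233935.93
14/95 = 0.15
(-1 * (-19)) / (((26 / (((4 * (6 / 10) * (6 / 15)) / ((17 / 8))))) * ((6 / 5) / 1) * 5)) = 304 / 5525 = 0.06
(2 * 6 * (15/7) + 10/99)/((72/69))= 205735/8316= 24.74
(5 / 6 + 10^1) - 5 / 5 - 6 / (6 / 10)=-1 / 6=-0.17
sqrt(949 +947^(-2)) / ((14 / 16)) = 8*sqrt(851071742) / 6629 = 35.21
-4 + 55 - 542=-491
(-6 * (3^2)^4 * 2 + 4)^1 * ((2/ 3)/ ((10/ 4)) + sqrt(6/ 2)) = -78728 * sqrt(3)-314912/ 15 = -157355.03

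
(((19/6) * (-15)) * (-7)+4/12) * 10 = 9985/3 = 3328.33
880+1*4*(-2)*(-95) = 1640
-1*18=-18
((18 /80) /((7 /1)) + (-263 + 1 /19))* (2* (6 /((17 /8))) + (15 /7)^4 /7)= -203561278869 /89413240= -2276.63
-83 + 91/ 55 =-4474/ 55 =-81.35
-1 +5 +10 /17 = 78 /17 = 4.59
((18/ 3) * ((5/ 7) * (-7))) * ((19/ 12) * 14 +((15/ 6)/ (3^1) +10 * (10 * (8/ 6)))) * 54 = -253260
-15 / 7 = -2.14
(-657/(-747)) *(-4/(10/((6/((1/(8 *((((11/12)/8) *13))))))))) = -10439/415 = -25.15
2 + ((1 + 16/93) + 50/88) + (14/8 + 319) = 663907/2046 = 324.49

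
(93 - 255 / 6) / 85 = 101 / 170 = 0.59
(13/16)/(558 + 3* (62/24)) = 13/9052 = 0.00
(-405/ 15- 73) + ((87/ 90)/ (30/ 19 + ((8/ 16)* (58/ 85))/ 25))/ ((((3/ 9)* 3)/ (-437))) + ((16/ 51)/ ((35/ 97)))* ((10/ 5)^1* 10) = -5323510903/ 15303638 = -347.86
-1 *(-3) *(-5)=-15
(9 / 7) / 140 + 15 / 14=1059 / 980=1.08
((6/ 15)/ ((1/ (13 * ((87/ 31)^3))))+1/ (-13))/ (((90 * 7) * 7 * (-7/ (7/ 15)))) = -222425059/ 128093852250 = -0.00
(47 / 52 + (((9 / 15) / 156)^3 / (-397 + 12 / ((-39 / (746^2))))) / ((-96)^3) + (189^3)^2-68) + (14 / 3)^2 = 121647890760569197432715673600001 / 2668908950323200000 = 45579633110315.68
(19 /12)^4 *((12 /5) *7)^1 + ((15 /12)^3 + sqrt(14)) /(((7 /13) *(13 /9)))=9 *sqrt(14) /7 + 1634401 /15120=112.91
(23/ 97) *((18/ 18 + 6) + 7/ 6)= 1127/ 582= 1.94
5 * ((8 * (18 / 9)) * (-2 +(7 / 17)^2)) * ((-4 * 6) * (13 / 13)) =1015680 / 289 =3514.46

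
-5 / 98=-0.05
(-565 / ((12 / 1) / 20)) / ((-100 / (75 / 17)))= 2825 / 68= 41.54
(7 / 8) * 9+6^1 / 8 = 69 / 8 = 8.62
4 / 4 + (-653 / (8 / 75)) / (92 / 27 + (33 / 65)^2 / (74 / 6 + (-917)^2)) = -1795.64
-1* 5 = -5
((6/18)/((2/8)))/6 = 2/9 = 0.22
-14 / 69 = -0.20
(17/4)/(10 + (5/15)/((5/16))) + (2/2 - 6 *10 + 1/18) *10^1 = -3520225/5976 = -589.06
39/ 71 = 0.55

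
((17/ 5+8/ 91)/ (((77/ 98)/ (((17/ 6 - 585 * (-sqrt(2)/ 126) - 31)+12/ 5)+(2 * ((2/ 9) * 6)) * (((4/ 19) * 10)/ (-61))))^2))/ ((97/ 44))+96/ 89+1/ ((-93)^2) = 22906625892964888003217/ 12549851890397947125 - 345910984 * sqrt(2)/ 562115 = 954.98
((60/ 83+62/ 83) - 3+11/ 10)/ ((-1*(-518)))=-51/ 61420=-0.00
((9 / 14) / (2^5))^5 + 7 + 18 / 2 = 288742061434537 / 18046378835968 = 16.00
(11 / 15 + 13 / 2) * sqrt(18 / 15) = 217 * sqrt(30) / 150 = 7.92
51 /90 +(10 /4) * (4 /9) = 151 /90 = 1.68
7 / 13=0.54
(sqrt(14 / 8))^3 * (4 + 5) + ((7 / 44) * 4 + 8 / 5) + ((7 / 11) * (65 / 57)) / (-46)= 320231 / 144210 + 63 * sqrt(7) / 8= 23.06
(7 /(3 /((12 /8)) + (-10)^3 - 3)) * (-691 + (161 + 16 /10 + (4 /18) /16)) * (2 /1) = 7.39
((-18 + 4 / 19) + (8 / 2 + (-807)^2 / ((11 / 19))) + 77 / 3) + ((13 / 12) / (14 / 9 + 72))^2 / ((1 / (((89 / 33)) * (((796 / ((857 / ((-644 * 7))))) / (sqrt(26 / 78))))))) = 705310114 / 627- 10119870579 * sqrt(3) / 4131326188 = 1124892.27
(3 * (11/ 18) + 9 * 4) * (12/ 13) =454/ 13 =34.92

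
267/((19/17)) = 4539/19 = 238.89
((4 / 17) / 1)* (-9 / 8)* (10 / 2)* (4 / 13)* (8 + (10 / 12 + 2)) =-75 / 17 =-4.41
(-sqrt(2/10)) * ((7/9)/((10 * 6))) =-7 * sqrt(5)/2700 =-0.01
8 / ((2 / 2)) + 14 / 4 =23 / 2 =11.50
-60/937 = -0.06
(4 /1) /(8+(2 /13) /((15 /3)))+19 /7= 5869 /1827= 3.21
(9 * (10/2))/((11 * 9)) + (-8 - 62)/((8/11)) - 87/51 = -72931/748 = -97.50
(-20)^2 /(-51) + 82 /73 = -25018 /3723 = -6.72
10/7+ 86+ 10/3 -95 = -89/21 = -4.24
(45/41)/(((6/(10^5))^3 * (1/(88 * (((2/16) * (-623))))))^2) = 3669031953125000000000000000000000000/3321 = 1104797336080999698885878000000000.00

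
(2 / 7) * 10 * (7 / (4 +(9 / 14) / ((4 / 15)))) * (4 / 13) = 4480 / 4667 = 0.96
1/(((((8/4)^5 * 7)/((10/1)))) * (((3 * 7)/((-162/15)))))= -9/392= -0.02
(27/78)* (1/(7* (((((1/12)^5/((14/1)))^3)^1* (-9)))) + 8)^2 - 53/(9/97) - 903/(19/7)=346523841895414353175344505532534888248/2223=155881170443281310470240400000000000.00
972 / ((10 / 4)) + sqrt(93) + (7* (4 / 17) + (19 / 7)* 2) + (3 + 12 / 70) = sqrt(93) + 33919 / 85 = 408.69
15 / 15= 1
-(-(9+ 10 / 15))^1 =29 / 3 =9.67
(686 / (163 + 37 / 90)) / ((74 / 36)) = 158760 / 77737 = 2.04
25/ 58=0.43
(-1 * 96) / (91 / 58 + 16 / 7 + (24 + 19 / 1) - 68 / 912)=-4443264 / 2165171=-2.05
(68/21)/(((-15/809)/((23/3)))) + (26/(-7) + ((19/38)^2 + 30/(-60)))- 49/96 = -40624147/30240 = -1343.39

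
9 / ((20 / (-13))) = -5.85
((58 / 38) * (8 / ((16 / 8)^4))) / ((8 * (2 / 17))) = 493 / 608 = 0.81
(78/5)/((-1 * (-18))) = 0.87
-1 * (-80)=80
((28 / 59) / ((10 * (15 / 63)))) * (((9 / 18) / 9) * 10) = 98 / 885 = 0.11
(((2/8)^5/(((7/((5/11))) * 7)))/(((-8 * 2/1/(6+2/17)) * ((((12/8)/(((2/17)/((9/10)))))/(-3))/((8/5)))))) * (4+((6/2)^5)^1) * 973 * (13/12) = 29011385/76906368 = 0.38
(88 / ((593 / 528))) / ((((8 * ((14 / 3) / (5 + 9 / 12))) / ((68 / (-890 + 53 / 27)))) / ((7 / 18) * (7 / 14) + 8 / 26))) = -600376590 / 1293870851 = -0.46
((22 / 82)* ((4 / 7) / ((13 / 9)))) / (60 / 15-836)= -0.00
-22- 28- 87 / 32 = -1687 / 32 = -52.72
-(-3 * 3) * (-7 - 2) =-81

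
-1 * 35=-35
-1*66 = -66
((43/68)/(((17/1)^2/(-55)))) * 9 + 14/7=18019/19652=0.92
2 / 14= 1 / 7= 0.14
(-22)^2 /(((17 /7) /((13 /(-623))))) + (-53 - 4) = -92533 /1513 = -61.16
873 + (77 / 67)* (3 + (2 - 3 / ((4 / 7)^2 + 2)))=2233515 / 2546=877.26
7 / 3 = 2.33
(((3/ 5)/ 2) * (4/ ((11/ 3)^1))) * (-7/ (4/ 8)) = -252/ 55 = -4.58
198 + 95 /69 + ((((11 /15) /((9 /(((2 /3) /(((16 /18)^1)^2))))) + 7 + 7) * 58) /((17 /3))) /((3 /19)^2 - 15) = 32088520429 /169099680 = 189.76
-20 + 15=-5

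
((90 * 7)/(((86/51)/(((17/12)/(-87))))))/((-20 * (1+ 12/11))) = 66759/458896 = 0.15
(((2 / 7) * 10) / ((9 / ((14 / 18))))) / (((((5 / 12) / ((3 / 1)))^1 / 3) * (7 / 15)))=80 / 7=11.43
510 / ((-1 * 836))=-255 / 418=-0.61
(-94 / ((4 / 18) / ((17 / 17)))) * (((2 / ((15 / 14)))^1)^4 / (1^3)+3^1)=-36026957 / 5625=-6404.79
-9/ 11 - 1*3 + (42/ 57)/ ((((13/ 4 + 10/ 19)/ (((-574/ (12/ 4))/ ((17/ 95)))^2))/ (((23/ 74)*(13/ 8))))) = 119263156096/ 1058607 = 112660.46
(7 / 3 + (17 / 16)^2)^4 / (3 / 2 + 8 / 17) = 849810848122337 / 11654393757696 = 72.92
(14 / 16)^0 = 1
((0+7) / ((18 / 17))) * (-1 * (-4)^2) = -952 / 9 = -105.78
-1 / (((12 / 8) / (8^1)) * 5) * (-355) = 1136 / 3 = 378.67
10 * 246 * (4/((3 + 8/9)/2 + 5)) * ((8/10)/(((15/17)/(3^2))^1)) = 7226496/625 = 11562.39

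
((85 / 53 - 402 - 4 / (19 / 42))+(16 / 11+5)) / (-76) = 1115409 / 210463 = 5.30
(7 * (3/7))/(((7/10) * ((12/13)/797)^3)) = 5561283379405/2016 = 2758573104.86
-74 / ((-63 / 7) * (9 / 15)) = 370 / 27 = 13.70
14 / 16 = 7 / 8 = 0.88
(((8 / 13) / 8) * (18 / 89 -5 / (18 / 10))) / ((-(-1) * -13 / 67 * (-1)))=-138221 / 135369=-1.02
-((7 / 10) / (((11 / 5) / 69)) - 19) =-65 / 22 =-2.95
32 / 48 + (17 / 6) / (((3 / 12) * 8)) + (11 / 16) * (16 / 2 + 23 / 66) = 751 / 96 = 7.82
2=2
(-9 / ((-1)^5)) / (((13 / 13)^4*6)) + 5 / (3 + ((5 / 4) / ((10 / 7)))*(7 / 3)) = 603 / 242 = 2.49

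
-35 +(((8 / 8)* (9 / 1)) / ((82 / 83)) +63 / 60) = -20369 / 820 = -24.84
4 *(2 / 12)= 2 / 3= 0.67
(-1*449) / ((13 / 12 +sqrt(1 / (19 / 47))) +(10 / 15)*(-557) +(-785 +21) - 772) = 7184*sqrt(893) / 1104671123 +260195500 / 1104671123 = 0.24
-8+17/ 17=-7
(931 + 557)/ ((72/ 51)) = 1054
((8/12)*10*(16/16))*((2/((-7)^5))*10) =-400/50421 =-0.01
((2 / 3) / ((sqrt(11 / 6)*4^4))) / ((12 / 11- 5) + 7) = sqrt(66) / 13056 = 0.00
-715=-715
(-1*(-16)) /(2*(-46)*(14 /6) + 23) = -48 /575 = -0.08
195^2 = 38025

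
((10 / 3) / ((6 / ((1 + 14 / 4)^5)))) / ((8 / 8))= 32805 / 32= 1025.16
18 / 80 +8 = 329 / 40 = 8.22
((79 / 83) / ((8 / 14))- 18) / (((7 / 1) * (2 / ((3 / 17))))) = -0.21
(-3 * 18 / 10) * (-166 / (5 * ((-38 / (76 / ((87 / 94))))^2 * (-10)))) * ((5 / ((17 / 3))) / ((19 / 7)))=-184813776 / 6791075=-27.21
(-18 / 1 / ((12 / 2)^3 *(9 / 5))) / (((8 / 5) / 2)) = -25 / 432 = -0.06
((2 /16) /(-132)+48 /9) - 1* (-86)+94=65237 /352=185.33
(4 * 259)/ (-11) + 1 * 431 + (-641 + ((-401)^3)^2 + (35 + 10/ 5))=45736078106423472/ 11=4157825282402133.82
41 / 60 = 0.68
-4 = -4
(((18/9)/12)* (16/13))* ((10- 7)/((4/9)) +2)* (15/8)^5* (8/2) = 8859375/53248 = 166.38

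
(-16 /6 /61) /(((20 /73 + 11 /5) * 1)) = -2920 /165249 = -0.02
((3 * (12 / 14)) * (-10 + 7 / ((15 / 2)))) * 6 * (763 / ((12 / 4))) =-177888 / 5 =-35577.60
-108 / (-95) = 1.14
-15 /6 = -5 /2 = -2.50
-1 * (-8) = 8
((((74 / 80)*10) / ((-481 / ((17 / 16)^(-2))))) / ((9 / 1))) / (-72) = 8 / 304317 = 0.00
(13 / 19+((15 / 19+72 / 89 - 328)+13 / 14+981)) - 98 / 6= 45445409 / 71022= 639.88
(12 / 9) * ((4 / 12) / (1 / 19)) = 76 / 9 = 8.44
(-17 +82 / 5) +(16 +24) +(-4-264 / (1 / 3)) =-3783 / 5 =-756.60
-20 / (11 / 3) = -60 / 11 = -5.45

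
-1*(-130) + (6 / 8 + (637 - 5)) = 3051 / 4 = 762.75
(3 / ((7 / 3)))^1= 9 / 7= 1.29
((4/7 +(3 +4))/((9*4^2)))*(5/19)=265/19152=0.01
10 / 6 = 5 / 3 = 1.67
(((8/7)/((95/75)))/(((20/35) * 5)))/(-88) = -0.00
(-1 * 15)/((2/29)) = -435/2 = -217.50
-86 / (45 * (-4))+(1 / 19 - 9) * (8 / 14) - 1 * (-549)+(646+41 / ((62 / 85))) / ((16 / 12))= 1589696911 / 1484280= 1071.02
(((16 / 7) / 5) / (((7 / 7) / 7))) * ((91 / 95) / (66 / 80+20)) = 1664 / 11305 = 0.15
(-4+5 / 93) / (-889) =367 / 82677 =0.00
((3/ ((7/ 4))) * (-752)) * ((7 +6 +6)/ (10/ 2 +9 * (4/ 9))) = -57152/ 21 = -2721.52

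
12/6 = 2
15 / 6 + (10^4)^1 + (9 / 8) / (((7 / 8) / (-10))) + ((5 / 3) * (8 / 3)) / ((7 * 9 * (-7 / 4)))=79297465 / 7938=9989.60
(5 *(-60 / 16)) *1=-75 / 4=-18.75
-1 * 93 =-93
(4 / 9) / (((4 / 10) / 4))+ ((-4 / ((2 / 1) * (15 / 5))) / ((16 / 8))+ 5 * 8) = 397 / 9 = 44.11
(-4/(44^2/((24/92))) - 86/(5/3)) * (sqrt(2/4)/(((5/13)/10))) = -18668559 * sqrt(2)/27830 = -948.66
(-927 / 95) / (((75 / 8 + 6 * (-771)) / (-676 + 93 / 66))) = -18343476 / 12864995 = -1.43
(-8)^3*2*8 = -8192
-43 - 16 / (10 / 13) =-319 / 5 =-63.80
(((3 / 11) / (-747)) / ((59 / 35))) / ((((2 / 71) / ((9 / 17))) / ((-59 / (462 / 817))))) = 290035 / 682924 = 0.42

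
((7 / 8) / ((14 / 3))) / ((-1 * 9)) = -1 / 48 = -0.02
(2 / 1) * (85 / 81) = 170 / 81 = 2.10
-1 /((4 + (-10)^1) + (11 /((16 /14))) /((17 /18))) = -68 /285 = -0.24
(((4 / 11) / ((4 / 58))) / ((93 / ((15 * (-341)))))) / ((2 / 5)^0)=-290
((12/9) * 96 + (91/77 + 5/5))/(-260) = -358/715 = -0.50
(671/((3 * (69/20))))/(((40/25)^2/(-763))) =-63996625/3312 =-19322.65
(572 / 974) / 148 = 143 / 36038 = 0.00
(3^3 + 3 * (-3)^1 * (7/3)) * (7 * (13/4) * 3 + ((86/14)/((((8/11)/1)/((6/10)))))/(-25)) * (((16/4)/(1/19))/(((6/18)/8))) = 651620808/875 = 744709.49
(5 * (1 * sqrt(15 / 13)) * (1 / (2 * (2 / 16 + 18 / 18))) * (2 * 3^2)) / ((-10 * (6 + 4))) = -2 * sqrt(195) / 65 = -0.43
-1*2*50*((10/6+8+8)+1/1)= -5600/3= -1866.67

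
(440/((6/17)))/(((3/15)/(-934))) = -17465800/3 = -5821933.33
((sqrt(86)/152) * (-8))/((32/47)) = -47 * sqrt(86)/608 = -0.72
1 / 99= 0.01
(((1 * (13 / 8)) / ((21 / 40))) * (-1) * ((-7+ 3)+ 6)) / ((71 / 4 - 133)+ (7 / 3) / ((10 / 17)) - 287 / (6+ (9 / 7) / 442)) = 392600 / 10089709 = 0.04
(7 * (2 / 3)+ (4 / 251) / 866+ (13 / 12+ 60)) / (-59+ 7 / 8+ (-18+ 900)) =19055758 / 238776551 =0.08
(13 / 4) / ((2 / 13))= 169 / 8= 21.12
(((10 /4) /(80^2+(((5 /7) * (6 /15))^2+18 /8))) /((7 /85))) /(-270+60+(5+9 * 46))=5950 /262265113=0.00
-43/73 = -0.59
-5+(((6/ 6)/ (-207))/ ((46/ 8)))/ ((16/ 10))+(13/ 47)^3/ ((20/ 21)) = -49215663193/ 9886026060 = -4.98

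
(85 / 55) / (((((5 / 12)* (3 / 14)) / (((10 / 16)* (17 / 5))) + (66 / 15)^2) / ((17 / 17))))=50575 / 634931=0.08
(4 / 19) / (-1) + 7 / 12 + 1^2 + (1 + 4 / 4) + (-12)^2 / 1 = 33601 / 228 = 147.37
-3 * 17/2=-51/2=-25.50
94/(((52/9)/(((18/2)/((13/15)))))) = 57105/338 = 168.95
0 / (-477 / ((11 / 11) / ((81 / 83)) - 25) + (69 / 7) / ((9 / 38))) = 0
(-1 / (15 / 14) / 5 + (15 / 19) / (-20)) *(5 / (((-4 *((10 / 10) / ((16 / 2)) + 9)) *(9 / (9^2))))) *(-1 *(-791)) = 3058797 / 13870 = 220.53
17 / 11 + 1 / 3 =62 / 33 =1.88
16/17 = 0.94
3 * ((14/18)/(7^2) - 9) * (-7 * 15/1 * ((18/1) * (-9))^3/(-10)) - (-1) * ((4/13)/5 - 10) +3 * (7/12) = 312827428111/260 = 1203182415.81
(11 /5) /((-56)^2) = 0.00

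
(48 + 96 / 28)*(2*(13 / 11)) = 9360 / 77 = 121.56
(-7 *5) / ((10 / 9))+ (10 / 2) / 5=-61 / 2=-30.50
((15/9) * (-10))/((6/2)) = -50/9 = -5.56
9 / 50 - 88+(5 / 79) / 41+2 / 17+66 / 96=-1916485539 / 22025200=-87.01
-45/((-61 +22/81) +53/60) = 72900/96949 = 0.75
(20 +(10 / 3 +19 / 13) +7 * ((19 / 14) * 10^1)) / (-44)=-1168 / 429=-2.72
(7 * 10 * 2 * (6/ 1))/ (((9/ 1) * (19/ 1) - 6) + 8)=840/ 173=4.86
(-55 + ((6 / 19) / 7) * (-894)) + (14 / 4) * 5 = -20703 / 266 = -77.83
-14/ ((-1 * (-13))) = -14/ 13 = -1.08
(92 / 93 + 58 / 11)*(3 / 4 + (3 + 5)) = 112105 / 2046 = 54.79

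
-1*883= -883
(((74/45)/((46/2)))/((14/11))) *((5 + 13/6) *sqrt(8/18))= 17501/65205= 0.27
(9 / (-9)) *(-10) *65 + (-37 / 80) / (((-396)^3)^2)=200527739981217791963 / 308504215355719680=650.00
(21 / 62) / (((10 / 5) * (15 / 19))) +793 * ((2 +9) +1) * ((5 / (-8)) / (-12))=614841 / 1240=495.84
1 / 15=0.07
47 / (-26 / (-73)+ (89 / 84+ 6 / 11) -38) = -3170244 / 2430893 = -1.30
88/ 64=11/ 8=1.38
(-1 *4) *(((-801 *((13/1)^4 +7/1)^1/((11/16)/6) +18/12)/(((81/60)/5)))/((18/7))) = 1025156958700/891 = 1150568977.22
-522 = -522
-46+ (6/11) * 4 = -43.82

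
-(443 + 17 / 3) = -1346 / 3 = -448.67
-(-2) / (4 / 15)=7.50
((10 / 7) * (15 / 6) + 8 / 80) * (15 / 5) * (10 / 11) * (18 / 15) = 4626 / 385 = 12.02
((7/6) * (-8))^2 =784/9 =87.11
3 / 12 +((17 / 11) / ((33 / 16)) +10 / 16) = 4717 / 2904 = 1.62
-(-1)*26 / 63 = 26 / 63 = 0.41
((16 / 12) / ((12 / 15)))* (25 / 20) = 25 / 12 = 2.08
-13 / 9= -1.44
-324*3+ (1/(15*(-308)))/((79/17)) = -354760577/364980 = -972.00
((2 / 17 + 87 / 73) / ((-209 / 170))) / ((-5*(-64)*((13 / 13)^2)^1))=-1625 / 488224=-0.00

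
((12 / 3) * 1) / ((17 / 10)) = 40 / 17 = 2.35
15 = 15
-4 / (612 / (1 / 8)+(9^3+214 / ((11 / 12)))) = -44 / 64443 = -0.00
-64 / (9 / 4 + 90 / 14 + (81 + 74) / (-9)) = 16128 / 2153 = 7.49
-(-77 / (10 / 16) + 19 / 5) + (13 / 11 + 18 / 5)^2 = 142.27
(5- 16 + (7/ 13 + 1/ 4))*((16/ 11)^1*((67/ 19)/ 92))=-35577/ 62491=-0.57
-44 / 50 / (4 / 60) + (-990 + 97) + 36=-4351 / 5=-870.20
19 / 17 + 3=70 / 17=4.12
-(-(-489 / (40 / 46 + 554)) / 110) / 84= -3749 / 39306960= -0.00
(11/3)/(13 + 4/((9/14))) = 33/173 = 0.19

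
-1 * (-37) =37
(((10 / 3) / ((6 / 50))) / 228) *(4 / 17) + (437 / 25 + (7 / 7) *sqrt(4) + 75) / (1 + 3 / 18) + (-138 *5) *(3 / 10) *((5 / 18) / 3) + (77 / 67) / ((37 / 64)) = 63.83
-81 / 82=-0.99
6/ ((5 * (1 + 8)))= 2/ 15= 0.13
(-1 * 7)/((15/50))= -70/3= -23.33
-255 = -255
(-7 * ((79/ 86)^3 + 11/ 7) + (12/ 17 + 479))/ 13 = 5009422567/ 140568376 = 35.64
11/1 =11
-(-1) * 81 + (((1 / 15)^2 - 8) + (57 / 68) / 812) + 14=1080921241 / 12423600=87.01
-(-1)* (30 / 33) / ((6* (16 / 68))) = 85 / 132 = 0.64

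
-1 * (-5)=5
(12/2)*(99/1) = 594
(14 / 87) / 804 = 7 / 34974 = 0.00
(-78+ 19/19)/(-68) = 77/68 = 1.13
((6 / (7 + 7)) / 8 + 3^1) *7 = 171 / 8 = 21.38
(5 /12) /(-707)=-5 /8484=-0.00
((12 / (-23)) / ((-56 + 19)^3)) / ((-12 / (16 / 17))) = -16 / 19805323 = -0.00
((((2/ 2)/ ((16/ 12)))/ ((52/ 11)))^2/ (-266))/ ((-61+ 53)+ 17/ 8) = 0.00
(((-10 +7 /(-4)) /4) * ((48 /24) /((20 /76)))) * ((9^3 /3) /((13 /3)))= -650997 /520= -1251.92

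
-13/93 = -0.14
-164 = -164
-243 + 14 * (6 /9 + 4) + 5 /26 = -13843 /78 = -177.47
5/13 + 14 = 187/13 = 14.38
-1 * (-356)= 356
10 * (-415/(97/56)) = -232400/97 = -2395.88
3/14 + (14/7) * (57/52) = 219/91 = 2.41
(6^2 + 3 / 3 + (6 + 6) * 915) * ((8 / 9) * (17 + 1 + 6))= 705088 / 3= 235029.33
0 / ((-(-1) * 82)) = 0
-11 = -11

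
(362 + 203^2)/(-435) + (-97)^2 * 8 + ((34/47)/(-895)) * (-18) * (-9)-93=75083.30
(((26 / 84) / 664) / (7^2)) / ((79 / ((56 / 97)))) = 13 / 186992526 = 0.00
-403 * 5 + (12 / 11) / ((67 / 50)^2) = -99468685 / 49379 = -2014.39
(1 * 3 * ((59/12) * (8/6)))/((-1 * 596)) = -59/1788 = -0.03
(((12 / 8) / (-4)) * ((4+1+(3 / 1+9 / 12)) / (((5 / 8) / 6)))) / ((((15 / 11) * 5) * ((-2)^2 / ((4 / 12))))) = -77 / 200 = -0.38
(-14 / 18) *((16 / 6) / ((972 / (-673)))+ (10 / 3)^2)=-47278 / 6561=-7.21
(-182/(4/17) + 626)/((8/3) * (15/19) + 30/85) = -95285/1588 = -60.00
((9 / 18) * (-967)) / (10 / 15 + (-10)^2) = -2901 / 604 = -4.80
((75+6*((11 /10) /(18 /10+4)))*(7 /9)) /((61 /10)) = 51520 /5307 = 9.71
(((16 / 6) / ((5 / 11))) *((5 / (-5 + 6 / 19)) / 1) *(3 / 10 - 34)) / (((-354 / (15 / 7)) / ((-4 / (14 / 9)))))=845196 / 257299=3.28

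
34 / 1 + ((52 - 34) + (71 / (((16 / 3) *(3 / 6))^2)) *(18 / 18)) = 61.98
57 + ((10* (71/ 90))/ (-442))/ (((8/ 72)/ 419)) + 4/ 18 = -40111/ 3978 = -10.08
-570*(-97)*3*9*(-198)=-295580340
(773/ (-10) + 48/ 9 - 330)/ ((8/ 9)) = -36177/ 80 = -452.21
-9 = -9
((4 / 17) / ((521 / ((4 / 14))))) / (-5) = -8 / 309995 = -0.00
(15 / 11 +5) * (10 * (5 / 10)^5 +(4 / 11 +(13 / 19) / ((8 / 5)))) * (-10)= -645925 / 9196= -70.24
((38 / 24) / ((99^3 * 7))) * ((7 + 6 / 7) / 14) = 95 / 726136488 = 0.00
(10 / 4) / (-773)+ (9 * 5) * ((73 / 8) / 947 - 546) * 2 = -49139.14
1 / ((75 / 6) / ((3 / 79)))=6 / 1975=0.00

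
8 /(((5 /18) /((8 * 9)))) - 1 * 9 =10323 /5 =2064.60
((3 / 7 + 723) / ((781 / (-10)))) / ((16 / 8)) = -25320 / 5467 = -4.63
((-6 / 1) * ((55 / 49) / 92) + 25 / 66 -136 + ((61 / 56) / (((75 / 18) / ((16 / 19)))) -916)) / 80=-13.14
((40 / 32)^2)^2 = 625 / 256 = 2.44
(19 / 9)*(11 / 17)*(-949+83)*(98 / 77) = -1505.59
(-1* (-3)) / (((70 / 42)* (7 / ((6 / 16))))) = 27 / 280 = 0.10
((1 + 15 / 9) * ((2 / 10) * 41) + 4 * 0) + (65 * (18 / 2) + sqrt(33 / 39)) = sqrt(143) / 13 + 9103 / 15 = 607.79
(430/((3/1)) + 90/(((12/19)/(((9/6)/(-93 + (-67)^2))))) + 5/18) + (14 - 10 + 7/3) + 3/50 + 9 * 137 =5471911159/3956400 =1383.05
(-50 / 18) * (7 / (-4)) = 175 / 36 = 4.86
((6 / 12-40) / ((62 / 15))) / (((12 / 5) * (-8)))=1975 / 3968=0.50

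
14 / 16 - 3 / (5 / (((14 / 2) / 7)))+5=211 / 40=5.28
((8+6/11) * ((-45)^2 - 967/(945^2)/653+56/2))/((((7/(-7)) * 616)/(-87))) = 815889994882327/329282726850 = 2477.78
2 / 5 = 0.40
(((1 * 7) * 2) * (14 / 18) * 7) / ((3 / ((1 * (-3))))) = -686 / 9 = -76.22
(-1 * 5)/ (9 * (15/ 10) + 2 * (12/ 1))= -2/ 15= -0.13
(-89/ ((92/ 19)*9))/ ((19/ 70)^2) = -109025/ 3933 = -27.72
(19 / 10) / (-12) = -19 / 120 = -0.16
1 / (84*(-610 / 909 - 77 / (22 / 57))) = -303 / 5094754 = -0.00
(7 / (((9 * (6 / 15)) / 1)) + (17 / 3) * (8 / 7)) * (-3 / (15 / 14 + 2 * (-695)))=1061 / 58335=0.02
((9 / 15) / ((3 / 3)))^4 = 81 / 625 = 0.13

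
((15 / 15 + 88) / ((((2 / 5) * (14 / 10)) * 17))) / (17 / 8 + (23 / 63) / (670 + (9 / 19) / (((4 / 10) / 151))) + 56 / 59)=152433904500 / 50131960331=3.04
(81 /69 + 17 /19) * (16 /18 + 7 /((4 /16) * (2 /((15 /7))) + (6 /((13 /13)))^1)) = 3060944 /735471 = 4.16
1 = 1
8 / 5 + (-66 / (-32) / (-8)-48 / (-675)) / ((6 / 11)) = 217333 / 172800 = 1.26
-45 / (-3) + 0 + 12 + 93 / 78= 733 / 26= 28.19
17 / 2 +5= 27 / 2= 13.50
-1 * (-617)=617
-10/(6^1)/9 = -0.19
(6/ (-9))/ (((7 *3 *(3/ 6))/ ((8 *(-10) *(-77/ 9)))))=-43.46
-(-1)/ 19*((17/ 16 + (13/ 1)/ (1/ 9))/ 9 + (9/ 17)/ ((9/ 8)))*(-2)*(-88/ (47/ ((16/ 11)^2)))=8515840/ 1502919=5.67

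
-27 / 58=-0.47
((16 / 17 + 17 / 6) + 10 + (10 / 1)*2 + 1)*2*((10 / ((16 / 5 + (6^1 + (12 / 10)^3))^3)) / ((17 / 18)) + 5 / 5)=38735716455101 / 552473185458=70.11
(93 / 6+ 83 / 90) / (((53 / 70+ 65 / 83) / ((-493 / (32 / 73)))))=-15452201051 / 1288656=-11990.94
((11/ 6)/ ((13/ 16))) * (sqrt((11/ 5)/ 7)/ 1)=88 * sqrt(385)/ 1365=1.26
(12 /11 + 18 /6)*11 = 45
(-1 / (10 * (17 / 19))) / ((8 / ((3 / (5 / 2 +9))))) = -0.00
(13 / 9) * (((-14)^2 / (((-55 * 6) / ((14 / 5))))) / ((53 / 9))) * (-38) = 677768 / 43725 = 15.50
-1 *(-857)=857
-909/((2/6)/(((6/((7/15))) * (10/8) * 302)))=-92649825/7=-13235689.29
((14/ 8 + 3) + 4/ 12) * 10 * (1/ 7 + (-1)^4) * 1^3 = 1220/ 21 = 58.10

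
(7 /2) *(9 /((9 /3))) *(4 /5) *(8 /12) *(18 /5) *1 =504 /25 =20.16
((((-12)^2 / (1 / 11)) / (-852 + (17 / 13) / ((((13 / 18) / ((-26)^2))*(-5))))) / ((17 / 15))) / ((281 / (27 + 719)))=-7385400 / 2183089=-3.38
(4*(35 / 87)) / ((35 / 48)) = 64 / 29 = 2.21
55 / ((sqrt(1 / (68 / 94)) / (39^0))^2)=1870 / 47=39.79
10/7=1.43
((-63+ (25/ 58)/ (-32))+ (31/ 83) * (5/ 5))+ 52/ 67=-638510225/ 10321216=-61.86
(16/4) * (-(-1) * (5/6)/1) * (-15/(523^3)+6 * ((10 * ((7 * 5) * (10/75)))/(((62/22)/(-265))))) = -1167620354058650/13304177031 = -87763.44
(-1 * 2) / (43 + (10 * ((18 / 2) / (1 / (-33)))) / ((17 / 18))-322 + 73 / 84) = 2856 / 4887811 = 0.00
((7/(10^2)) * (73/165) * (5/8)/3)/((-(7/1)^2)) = -73/554400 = -0.00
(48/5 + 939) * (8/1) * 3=22766.40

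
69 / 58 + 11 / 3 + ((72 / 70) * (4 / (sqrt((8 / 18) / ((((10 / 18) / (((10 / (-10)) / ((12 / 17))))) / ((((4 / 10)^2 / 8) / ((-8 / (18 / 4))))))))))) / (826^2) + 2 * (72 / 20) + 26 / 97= 48 * sqrt(510) / 20297711 + 1040053 / 84390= 12.32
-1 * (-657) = 657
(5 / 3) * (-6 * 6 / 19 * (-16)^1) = 960 / 19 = 50.53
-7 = -7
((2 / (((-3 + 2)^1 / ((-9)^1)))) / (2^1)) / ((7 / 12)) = 108 / 7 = 15.43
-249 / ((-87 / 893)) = 74119 / 29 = 2555.83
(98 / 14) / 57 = 7 / 57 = 0.12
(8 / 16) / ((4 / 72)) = 9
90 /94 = 45 /47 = 0.96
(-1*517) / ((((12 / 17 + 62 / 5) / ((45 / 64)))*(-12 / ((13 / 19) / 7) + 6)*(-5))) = -155805 / 3279616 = -0.05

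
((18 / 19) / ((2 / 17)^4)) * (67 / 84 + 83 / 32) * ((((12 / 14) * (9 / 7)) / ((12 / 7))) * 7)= 5139297693 / 68096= 75471.36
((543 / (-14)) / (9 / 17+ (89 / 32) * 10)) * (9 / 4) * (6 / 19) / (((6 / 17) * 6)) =-470781 / 1025297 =-0.46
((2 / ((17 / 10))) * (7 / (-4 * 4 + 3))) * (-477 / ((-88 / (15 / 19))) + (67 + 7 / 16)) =-8393735 / 184756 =-45.43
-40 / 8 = -5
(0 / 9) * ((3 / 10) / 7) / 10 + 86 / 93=86 / 93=0.92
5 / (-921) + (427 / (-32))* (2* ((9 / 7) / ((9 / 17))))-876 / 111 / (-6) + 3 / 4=-11404911 / 181744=-62.75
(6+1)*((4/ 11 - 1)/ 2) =-49/ 22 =-2.23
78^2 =6084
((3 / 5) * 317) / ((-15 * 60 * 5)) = -317 / 7500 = -0.04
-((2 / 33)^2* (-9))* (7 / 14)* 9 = 18 / 121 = 0.15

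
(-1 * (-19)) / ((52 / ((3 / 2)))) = 57 / 104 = 0.55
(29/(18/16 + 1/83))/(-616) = -2407/58135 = -0.04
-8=-8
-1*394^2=-155236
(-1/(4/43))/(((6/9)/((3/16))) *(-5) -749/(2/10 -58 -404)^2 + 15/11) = 22696114617/34662041600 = 0.65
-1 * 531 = -531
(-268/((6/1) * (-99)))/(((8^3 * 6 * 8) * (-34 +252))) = 67/795598848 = 0.00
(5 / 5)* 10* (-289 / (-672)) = 1445 / 336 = 4.30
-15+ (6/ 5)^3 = -1659/ 125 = -13.27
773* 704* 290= 157815680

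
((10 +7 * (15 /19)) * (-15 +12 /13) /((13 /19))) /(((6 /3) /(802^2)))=-17361683970 /169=-102731857.81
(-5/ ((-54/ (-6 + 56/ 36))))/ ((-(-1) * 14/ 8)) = -400/ 1701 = -0.24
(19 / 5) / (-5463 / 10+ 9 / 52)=-988 / 141993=-0.01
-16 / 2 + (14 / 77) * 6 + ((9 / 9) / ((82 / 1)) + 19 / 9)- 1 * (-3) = -14497 / 8118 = -1.79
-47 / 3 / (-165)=47 / 495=0.09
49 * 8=392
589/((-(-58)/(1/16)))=589/928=0.63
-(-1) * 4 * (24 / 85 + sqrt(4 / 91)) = 8 * sqrt(91) / 91 + 96 / 85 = 1.97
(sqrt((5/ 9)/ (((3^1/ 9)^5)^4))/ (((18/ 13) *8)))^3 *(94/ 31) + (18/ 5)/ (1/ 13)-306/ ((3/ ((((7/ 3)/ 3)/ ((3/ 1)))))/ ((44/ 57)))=67682/ 2565 + 5400628056942885 *sqrt(5)/ 63488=190211874026.46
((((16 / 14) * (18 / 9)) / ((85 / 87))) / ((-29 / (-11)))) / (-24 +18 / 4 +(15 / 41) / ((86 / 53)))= -310288 / 6739565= -0.05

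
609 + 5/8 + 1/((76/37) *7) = 648715/1064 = 609.69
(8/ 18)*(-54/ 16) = -3/ 2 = -1.50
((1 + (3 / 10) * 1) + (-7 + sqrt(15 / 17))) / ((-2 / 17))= 969 / 20 -sqrt(255) / 2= 40.47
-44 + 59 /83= -3593 /83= -43.29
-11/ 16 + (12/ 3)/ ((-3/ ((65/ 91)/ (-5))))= -167/ 336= -0.50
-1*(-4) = 4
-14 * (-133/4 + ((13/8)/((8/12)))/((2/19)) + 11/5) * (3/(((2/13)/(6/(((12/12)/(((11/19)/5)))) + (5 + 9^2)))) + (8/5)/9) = 426009479/2280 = 186846.26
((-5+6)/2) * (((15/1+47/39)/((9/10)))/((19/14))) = 44240/6669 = 6.63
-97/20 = -4.85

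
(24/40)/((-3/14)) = -14/5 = -2.80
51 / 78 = 17 / 26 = 0.65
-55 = -55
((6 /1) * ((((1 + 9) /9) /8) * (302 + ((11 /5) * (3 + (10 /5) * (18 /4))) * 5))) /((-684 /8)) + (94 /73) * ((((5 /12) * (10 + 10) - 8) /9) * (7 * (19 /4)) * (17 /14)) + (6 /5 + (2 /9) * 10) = 93019 /83220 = 1.12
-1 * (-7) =7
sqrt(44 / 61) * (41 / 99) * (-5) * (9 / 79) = -410 * sqrt(671) / 53009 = -0.20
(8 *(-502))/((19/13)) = -52208/19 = -2747.79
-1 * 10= -10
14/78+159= 6208/39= 159.18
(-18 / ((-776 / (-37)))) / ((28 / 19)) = -6327 / 10864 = -0.58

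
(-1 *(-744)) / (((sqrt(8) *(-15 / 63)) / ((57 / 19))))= -11718 *sqrt(2) / 5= -3314.35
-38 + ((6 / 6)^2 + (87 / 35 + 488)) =15872 / 35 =453.49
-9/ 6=-3/ 2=-1.50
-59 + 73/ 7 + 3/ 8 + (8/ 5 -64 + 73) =-10527/ 280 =-37.60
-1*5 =-5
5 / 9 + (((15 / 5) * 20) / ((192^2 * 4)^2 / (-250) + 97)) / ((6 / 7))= 54358040465 / 97844614587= 0.56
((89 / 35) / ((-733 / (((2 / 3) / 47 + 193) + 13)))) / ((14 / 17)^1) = -21974812 / 25321485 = -0.87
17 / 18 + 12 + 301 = 5651 / 18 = 313.94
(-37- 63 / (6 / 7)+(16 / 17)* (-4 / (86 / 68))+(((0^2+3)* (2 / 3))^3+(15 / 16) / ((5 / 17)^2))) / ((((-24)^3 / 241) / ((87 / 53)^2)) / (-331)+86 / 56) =-152886373064243 / 2584788604700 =-59.15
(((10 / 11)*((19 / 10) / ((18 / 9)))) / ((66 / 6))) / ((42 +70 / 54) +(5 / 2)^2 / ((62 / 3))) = 63612 / 35324377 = 0.00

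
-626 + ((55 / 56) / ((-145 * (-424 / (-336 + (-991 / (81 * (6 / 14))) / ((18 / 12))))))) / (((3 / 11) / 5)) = -67347130043 / 107565408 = -626.10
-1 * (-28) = 28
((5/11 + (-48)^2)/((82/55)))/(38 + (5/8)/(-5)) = 506980/12423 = 40.81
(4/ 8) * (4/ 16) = 1/ 8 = 0.12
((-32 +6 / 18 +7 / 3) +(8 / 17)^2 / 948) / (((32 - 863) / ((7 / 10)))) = 2343964 / 94862805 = 0.02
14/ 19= 0.74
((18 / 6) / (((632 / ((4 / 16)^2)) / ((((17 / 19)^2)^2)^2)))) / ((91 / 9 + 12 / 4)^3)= 0.00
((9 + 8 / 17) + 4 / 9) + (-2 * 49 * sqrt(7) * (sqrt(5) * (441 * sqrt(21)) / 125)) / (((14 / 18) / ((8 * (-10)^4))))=1517 / 153- 248935680 * sqrt(15)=-964123733.00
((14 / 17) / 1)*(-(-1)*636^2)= 5662944 / 17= 333114.35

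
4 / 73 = 0.05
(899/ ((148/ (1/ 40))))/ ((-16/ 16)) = -899/ 5920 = -0.15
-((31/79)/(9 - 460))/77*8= 248/2743433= 0.00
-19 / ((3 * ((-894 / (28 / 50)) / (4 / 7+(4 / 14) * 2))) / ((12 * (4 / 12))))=608 / 33525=0.02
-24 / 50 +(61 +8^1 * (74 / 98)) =81537 / 1225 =66.56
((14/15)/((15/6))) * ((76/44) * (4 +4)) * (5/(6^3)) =532/4455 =0.12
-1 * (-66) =66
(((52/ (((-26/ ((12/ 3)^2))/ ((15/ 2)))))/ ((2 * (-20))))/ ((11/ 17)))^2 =10404/ 121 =85.98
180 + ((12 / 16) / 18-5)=4201 / 24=175.04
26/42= 13/21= 0.62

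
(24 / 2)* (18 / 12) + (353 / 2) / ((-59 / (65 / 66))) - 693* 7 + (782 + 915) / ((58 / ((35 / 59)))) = -4818.59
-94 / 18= -47 / 9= -5.22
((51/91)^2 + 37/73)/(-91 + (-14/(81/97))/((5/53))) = -0.00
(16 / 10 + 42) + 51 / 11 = 2653 / 55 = 48.24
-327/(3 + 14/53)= -17331/173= -100.18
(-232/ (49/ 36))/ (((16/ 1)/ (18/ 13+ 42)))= -294408/ 637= -462.18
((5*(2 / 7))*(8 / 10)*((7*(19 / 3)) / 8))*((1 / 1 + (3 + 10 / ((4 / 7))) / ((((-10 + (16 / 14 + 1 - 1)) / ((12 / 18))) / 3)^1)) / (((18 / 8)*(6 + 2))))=-475 / 372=-1.28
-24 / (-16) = 3 / 2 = 1.50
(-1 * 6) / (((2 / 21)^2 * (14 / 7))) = -1323 / 4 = -330.75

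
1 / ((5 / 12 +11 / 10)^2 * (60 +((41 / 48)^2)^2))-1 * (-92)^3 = 2072041832691889088 / 2660939700601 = 778688.01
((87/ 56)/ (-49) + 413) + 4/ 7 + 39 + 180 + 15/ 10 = 1739805/ 2744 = 634.04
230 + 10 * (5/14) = 1635/7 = 233.57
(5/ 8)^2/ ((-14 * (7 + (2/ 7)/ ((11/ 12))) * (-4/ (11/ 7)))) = 3025/ 2017792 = 0.00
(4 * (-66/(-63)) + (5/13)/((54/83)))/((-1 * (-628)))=23497/3085992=0.01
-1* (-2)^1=2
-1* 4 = -4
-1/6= -0.17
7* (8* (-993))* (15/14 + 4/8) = -87384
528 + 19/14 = 7411/14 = 529.36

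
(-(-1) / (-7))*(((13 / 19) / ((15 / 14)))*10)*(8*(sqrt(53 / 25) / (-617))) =416*sqrt(53) / 175845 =0.02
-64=-64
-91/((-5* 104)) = 7/40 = 0.18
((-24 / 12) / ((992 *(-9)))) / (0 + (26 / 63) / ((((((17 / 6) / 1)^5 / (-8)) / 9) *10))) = -49694995 / 3610054656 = -0.01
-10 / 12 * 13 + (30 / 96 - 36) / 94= -50593 / 4512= -11.21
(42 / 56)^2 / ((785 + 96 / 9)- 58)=27 / 35408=0.00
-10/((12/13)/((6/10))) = -13/2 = -6.50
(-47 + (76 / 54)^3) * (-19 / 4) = 16534351 / 78732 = 210.01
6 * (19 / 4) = 57 / 2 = 28.50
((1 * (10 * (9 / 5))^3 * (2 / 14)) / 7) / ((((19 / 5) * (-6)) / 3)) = -14580 / 931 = -15.66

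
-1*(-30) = 30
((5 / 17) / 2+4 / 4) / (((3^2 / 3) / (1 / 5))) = 13 / 170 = 0.08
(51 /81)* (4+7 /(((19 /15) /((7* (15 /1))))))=188717 /513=367.87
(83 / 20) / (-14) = -83 / 280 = -0.30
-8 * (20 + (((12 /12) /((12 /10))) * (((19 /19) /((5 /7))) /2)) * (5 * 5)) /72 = -3.84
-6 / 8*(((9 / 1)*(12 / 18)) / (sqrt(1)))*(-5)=45 / 2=22.50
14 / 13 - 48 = -610 / 13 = -46.92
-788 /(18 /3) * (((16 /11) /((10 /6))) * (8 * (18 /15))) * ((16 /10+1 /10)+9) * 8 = -129509376 /1375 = -94188.64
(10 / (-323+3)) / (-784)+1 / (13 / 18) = 451597 / 326144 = 1.38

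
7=7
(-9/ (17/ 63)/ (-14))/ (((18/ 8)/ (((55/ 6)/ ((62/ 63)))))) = 10395/ 1054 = 9.86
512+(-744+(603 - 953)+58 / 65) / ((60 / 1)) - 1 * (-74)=184529 / 325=567.78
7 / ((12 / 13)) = 91 / 12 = 7.58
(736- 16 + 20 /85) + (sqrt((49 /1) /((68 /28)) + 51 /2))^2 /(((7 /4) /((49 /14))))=13797 /17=811.59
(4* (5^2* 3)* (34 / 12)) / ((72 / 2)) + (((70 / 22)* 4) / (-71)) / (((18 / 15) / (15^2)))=-140575 / 14058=-10.00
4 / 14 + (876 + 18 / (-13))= 79616 / 91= 874.90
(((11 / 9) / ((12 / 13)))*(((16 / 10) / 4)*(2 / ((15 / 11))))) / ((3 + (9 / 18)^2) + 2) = 6292 / 42525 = 0.15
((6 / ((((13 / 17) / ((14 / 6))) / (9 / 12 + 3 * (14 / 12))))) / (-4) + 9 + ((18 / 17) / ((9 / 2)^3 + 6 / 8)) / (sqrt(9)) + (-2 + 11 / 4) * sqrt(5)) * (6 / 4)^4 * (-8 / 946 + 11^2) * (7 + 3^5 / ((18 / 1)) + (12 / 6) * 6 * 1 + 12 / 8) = -20979062389359 / 96416320 + 236412999 * sqrt(5) / 15136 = -182662.58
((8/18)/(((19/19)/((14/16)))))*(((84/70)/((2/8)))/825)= 28/12375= 0.00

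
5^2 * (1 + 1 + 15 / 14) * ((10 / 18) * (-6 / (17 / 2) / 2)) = -15.06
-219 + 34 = -185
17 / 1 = 17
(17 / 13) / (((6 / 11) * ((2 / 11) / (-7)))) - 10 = -15959 / 156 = -102.30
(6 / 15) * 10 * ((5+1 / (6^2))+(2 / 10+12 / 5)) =1373 / 45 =30.51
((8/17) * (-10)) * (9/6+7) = -40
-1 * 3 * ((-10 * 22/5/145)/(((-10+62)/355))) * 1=6.21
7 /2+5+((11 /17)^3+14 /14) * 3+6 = 18.31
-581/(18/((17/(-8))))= 68.59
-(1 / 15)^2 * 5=-1 / 45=-0.02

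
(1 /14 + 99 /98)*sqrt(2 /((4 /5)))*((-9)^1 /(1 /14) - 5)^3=-119148823*sqrt(10) /98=-3844710.83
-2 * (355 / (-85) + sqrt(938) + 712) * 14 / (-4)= 7 * sqrt(938) + 84231 / 17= 5169.15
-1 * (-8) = 8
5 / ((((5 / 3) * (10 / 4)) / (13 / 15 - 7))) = -184 / 25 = -7.36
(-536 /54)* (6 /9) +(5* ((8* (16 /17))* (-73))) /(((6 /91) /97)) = -5567374552 /1377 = -4043118.77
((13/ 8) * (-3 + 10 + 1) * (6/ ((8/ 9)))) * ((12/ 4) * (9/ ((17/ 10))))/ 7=47385/ 238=199.10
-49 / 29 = -1.69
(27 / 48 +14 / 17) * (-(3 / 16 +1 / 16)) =-377 / 1088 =-0.35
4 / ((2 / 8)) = 16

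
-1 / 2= -0.50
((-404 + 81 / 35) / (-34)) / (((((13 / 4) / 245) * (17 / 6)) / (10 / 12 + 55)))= 3878630 / 221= 17550.36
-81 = -81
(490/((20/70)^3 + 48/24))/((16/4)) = 84035/1388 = 60.54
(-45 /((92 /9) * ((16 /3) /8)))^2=43.60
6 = 6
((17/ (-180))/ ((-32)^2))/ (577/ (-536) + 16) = -1139/ 184296960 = -0.00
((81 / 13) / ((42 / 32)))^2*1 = 186624 / 8281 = 22.54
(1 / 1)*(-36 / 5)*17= -612 / 5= -122.40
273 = 273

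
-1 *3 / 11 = -3 / 11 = -0.27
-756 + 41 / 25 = -18859 / 25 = -754.36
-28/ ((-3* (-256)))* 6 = -7/ 32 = -0.22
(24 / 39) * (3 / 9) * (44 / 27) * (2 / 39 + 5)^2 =13660768 / 1601613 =8.53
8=8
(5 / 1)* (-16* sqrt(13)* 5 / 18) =-200* sqrt(13) / 9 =-80.12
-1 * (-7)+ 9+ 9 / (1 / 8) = 88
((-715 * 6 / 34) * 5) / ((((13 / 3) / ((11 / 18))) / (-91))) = 275275 / 34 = 8096.32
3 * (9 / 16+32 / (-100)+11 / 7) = 15237 / 2800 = 5.44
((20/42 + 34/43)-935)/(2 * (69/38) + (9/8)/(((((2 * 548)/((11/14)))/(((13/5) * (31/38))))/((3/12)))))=-591426851840/2300514147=-257.08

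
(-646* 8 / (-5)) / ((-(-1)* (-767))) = -5168 / 3835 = -1.35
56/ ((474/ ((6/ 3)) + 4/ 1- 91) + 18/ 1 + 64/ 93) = 651/ 1961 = 0.33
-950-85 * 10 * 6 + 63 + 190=-5797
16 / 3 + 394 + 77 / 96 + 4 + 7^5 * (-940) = -1516624883 / 96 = -15798175.86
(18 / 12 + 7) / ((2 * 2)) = 17 / 8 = 2.12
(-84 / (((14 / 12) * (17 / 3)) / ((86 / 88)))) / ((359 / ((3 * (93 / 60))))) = -107973 / 671330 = -0.16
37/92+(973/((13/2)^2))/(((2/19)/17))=3719.68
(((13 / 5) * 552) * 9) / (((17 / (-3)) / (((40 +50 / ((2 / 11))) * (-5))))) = 61031880 / 17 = 3590110.59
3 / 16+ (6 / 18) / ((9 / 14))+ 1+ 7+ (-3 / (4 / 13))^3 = -1586569 / 1728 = -918.15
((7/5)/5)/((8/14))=0.49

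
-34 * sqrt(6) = -83.28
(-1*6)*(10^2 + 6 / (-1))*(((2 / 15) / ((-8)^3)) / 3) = 47 / 960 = 0.05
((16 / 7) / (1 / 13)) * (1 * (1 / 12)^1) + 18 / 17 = 1262 / 357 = 3.54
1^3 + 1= 2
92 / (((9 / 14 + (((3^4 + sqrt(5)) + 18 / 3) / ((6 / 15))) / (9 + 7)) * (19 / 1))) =16429728 / 48277081 - 180320 * sqrt(5) / 48277081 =0.33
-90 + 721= 631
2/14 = 1/7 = 0.14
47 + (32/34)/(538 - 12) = 210145/4471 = 47.00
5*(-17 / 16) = -85 / 16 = -5.31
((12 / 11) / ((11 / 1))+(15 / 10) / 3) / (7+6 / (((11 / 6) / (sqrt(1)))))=145 / 2486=0.06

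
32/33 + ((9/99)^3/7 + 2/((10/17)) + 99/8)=18721361/1118040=16.74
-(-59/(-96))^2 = -3481/9216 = -0.38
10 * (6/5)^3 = 432/25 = 17.28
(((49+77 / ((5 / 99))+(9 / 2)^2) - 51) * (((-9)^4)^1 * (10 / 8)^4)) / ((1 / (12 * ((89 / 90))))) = 293266555.22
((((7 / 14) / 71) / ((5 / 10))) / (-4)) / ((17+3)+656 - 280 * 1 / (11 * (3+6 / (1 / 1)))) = -0.00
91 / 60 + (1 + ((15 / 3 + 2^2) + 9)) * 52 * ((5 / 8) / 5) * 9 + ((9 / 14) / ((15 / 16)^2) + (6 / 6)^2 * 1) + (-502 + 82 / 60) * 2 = 79437 / 700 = 113.48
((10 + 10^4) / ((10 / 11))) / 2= 11011 / 2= 5505.50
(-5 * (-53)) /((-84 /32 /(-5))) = 10600 /21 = 504.76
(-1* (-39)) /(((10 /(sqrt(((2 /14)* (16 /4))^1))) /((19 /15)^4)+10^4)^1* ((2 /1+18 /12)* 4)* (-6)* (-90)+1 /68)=0.00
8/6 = 4/3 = 1.33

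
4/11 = 0.36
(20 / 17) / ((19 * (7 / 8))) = 160 / 2261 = 0.07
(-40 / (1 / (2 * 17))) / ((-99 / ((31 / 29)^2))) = 1306960 / 83259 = 15.70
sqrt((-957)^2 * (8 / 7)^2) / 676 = 1914 / 1183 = 1.62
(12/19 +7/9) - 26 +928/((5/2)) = 346.61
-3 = -3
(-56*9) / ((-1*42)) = 12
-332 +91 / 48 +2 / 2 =-15797 / 48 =-329.10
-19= -19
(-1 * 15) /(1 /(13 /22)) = -195 /22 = -8.86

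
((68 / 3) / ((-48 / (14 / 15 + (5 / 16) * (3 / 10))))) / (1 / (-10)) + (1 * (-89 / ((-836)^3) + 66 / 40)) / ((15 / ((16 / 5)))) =10258234500233 / 1971935064000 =5.20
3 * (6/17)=18/17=1.06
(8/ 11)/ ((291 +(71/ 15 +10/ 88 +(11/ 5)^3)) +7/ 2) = 12000/ 5114917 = 0.00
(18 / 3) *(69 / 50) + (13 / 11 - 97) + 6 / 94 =-1130606 / 12925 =-87.47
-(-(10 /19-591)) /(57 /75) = -280475 /361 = -776.94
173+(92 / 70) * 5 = 1257 / 7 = 179.57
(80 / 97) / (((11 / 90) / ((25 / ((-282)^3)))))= -2500 / 332337423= -0.00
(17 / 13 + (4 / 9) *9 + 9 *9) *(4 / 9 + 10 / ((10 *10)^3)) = 38.36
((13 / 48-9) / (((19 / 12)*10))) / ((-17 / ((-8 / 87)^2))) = 3352 / 12223935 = 0.00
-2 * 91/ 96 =-91/ 48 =-1.90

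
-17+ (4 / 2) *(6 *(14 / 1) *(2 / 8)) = 25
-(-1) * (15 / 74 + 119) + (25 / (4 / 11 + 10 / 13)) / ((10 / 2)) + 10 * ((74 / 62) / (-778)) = 4467039757 / 36140823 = 123.60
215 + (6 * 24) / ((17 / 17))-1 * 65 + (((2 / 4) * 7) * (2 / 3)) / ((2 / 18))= 315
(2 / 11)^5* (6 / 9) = 0.00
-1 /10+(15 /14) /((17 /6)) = 331 /1190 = 0.28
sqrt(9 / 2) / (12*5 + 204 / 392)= 49*sqrt(2) / 1977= 0.04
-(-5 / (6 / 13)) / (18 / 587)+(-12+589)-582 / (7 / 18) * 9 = -9479375 / 756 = -12538.86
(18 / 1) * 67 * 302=364212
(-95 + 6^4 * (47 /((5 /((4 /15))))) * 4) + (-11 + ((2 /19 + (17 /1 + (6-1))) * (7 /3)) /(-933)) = 5711863078 /443175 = 12888.50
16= 16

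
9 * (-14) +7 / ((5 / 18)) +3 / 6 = -1003 / 10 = -100.30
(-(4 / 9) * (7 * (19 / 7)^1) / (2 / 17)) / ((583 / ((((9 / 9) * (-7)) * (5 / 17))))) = 1330 / 5247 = 0.25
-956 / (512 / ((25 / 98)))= -5975 / 12544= -0.48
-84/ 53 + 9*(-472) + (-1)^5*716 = -263176/ 53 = -4965.58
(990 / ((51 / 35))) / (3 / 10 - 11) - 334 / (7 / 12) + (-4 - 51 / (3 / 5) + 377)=-348.07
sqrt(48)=4* sqrt(3)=6.93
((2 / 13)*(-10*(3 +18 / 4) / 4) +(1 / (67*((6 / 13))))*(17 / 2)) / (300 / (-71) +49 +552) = -1936667 / 442861692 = -0.00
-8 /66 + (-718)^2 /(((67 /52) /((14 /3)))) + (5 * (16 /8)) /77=9632737826 /5159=1867171.51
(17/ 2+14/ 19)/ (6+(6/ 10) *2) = 1.28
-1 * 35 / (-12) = 35 / 12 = 2.92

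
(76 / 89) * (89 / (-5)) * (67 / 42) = -2546 / 105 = -24.25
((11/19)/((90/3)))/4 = 11/2280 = 0.00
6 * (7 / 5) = 42 / 5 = 8.40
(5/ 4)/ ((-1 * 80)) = -1/ 64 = -0.02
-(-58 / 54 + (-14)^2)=-5263 / 27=-194.93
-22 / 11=-2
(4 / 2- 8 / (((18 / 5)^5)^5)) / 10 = 6022164802735478137754943970267 / 30110824013678880804894104616960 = 0.20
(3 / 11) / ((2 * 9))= 1 / 66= 0.02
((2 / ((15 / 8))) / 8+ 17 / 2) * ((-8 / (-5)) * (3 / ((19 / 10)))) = 2072 / 95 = 21.81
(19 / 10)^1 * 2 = 19 / 5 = 3.80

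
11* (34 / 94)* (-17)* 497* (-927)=1464625701 / 47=31162248.96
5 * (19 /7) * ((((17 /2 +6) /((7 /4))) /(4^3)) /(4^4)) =0.01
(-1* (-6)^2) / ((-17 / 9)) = 324 / 17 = 19.06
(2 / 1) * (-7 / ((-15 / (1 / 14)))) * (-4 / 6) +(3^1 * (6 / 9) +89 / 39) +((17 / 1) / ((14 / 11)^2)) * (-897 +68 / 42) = -7538764157 / 802620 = -9392.69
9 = 9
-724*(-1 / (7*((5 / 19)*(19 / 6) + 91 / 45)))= 65160 / 1799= 36.22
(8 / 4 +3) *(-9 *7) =-315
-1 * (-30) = 30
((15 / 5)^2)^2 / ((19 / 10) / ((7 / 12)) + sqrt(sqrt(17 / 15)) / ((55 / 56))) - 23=-1201453330770 * 15^(3 / 4) * 17^(1 / 4) / 2293167745663 - 117404290080 * 15^(1 / 4) * 17^(3 / 4) / 2293167745663 + 9817024269827 / 4586335491326 + 375573927960 * sqrt(255) / 2293167745663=-4.20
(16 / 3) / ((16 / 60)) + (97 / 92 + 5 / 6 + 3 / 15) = 30481 / 1380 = 22.09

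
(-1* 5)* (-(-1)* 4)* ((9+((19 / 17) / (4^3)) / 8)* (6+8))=-2742425 / 1088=-2520.61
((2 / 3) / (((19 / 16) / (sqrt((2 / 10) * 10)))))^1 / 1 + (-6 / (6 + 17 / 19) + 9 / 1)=32 * sqrt(2) / 57 + 1065 / 131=8.92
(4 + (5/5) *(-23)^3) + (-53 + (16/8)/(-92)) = -561937/46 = -12216.02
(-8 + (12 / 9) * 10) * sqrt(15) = 16 * sqrt(15) / 3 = 20.66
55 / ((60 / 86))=473 / 6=78.83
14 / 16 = 7 / 8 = 0.88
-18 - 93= -111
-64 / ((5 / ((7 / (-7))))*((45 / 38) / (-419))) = -1019008 / 225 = -4528.92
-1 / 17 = -0.06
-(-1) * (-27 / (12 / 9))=-81 / 4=-20.25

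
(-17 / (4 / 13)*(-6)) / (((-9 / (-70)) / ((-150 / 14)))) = -27625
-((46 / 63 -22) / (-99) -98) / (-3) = -609886 / 18711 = -32.60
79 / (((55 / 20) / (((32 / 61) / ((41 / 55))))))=50560 / 2501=20.22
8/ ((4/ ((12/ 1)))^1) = 24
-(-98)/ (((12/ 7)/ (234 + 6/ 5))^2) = 46118408/ 25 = 1844736.32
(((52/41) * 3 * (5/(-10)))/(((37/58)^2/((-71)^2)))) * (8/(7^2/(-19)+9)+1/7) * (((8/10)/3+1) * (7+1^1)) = -39741505379264/119835415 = -331634.06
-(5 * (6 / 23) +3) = -99 / 23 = -4.30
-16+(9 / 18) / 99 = -3167 / 198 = -15.99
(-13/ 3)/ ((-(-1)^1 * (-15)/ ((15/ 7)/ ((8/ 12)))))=13/ 14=0.93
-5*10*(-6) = 300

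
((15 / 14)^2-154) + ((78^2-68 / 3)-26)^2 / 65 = 64236612241 / 114660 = 560235.59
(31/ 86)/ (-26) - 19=-42515/ 2236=-19.01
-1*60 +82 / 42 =-1219 / 21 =-58.05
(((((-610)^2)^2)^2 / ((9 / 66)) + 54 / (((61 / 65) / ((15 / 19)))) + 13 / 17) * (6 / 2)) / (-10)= -8309860213567940594602730351 / 197030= -42175608859401820000013.86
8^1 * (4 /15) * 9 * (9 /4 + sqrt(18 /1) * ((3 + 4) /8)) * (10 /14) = 216 /7 + 36 * sqrt(2) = 81.77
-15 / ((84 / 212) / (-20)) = 5300 / 7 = 757.14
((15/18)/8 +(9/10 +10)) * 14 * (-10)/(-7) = 2641/12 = 220.08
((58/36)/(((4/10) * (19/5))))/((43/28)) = 5075/7353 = 0.69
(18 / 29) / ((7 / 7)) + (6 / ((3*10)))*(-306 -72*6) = -21312 / 145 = -146.98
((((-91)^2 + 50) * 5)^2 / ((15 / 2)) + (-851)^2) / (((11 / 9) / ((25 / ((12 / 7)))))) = 121839937275 / 44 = 2769089483.52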